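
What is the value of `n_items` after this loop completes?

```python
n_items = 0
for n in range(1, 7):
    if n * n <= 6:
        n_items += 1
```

Count numbers where n² ≤ 6
`n_items` takes the values: 0 → 1 → 2

Answer: 2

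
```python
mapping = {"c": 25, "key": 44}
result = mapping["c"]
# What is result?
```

Trace:
`mapping = {"c": 25, "key": 44}` → mapping = {'c': 25, 'key': 44}
`result = mapping["c"]` → result = 25
So result = 25

Answer: 25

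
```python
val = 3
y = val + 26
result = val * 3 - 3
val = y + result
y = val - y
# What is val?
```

Trace:
`val = 3` → val = 3
`y = val + 26` → y = 29
`result = val * 3 - 3` → result = 6
`val = y + result` → val = 35
`y = val - y` → y = 6
So val = 35

Answer: 35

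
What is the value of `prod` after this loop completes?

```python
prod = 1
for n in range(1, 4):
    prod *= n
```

3! = 6
`prod` takes the values: 1 → 2 → 6

Answer: 6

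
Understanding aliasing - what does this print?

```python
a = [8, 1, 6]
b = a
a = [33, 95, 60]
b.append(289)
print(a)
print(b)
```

Key concept: rebinding vs mutation: a is rebound to a new list, b still points at the original.
Step by step:
`a = [8, 1, 6]` → a = [8, 1, 6]
`b = a` → b = [8, 1, 6] (same object as a)
`a = [33, 95, 60]` → a = [33, 95, 60]
`b.append(289)` → b = [8, 1, 6, 289]
`print(a)` → prints [33, 95, 60]
`print(b)` → prints [8, 1, 6, 289]

Answer:
[33, 95, 60]
[8, 1, 6, 289]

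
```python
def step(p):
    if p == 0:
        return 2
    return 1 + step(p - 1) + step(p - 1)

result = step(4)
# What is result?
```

step(p) = 1 + 2·step(p-1), step(0)=2. Closed form: (2+1)·2^4 - 1 = 47.

Answer: 47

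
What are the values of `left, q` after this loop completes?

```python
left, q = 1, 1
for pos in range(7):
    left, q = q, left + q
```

Fibonacci: after 7 iterations
`left, q` takes the values: (1, 1) → (1, 2) → (2, 3) → (3, 5) → (5, 8) → (8, 13) → (13, 21) → (21, 34)

Answer: 21, 34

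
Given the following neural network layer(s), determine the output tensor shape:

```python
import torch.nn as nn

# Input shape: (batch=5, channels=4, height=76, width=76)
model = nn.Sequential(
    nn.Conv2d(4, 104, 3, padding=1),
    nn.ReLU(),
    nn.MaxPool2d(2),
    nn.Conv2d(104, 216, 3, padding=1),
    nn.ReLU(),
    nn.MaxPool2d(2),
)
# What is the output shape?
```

Input: (5, 4, 76, 76) -> after first Conv2d: (5, 104, 76, 76) -> after first MaxPool2d: (5, 104, 38, 38) -> after second Conv2d: (5, 216, 38, 38) -> Output: (5, 216, 19, 19)

Answer: (5, 216, 19, 19)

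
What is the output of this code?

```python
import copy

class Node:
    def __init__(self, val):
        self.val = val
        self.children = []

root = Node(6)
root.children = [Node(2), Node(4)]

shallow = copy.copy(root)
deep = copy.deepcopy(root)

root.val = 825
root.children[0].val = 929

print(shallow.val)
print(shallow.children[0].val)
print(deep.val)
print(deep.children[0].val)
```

Key concept: deep copy with custom objects.
Step by step:
`root = Node(6)` → root = Node(val=6, children=[])
`root.children = [Node(2), Node(4)]` → root = Node(val=6, children=[Node(val=2, children=[]), Node(val=4, children=[])])
`shallow = copy.copy(root)` → shallow = Node(val=6, children=[Node(val=2, children=[]), Node(val=4, children=[])])
`deep = copy.deepcopy(root)` → deep = Node(val=6, children=[Node(val=2, children=[]), Node(val=4, children=[])])
`root.val = 825` → root = Node(val=825, children=[Node(val=2, children=[]), Node(val=4, children=[])])
`root.children[0].val = 929` → root = Node(val=825, children=[Node(val=929, children=[]), Node(val=4, children=[])]); shallow = Node(val=6, children=[Node(val=929, children=[]), Node(val=4, children=[])])
`print(shallow.val)` → prints 6
`print(shallow.children[0].val)` → prints 929
`print(deep.val)` → prints 6
`print(deep.children[0].val)` → prints 2

Answer:
6
929
6
2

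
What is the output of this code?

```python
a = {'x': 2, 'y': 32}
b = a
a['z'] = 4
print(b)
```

Key concept: dict aliasing.
Step by step:
`a = {'x': 2, 'y': 32}` → a = {'x': 2, 'y': 32}
`b = a` → b = {'x': 2, 'y': 32} (same object as a)
`a['z'] = 4` → a = {'x': 2, 'y': 32, 'z': 4} (same object as b); b = {'x': 2, 'y': 32, 'z': 4} (same object as a)
`print(b)` → prints {'x': 2, 'y': 32, 'z': 4}

Answer: {'x': 2, 'y': 32, 'z': 4}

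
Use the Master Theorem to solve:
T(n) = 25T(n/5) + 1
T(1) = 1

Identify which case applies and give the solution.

a=25, b=5, f(n)=1. log_5(25) = 2. Since c=0 < 2, Case 1 applies: T(n) = Θ(n^log_b(a)) = O(n^2).

Answer: O(n^2) - Case 1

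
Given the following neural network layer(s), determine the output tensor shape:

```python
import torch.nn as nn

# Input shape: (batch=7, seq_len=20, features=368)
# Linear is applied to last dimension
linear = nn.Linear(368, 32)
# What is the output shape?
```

Input: (7, 20, 368) -> Output: (7, 20, 32)

Answer: (7, 20, 32)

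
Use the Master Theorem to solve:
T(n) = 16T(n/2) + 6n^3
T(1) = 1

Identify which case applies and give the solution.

a=16, b=2, f(n)=6n^3. log_2(16) = 4. Since c=3 < 4, Case 1 applies: T(n) = Θ(n^log_b(a)) = O(n^4).

Answer: O(n^4) - Case 1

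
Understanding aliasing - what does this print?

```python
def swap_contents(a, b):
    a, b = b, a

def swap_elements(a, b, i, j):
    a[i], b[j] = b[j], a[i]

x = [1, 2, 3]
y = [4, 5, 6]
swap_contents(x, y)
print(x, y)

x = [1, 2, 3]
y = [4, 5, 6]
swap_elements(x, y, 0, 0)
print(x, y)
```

Key concept: parameter rebinding vs mutation.
Step by step:
`x = [1, 2, 3]` → x = [1, 2, 3]
`y = [4, 5, 6]` → y = [4, 5, 6]
`swap_contents(x, y)` → no visible change to tracked variables
`print(x, y)` → prints [1, 2, 3] [4, 5, 6]
`x = [1, 2, 3]` → x = [1, 2, 3]
`y = [4, 5, 6]` → y = [4, 5, 6]
`swap_elements(x, y, 0, 0)` → x = [4, 2, 3]; y = [1, 5, 6]
`print(x, y)` → prints [4, 2, 3] [1, 5, 6]

Answer:
[1, 2, 3] [4, 5, 6]
[4, 2, 3] [1, 5, 6]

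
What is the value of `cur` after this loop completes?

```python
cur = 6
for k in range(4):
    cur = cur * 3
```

Multiply by 3, 4 times: 6 * 3^4 = 486
`cur` takes the values: 6 → 18 → 54 → 162 → 486

Answer: 486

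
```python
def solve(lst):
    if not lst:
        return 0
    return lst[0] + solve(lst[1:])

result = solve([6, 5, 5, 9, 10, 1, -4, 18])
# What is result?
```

6 + 5 + 5 + 9 + 10 + 1 + (-4) + 18 + 0 = 50

Answer: 50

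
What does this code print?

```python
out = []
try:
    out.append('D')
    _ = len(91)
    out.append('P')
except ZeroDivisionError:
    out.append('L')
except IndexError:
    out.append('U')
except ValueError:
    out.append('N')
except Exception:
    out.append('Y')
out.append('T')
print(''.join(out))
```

Execution trace: 'D' (try body) → 'Y' (except Exception) → 'T' (after the try/except). Output: DYT

Answer: DYT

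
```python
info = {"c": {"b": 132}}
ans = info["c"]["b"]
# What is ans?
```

Trace:
`info = {"c": {"b": 132}}` → info = {'c': {'b': 132}}
`ans = info["c"]["b"]` → ans = 132
So ans = 132

Answer: 132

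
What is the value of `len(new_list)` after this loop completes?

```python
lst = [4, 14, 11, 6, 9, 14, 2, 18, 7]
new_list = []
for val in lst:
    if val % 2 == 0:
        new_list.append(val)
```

Count even numbers in [4, 14, 11, 6, 9, 14, 2, 18, 7]
`new_list` takes the values: [] → [4] → [4, 14] → [4, 14, 6] → [4, 14, 6, 14] → [4, 14, 6, 14, 2] → [4, 14, 6, 14, 2, 18]
So `len(new_list)` = 6

Answer: 6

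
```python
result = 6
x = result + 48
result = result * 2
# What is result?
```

Trace:
`result = 6` → result = 6
`x = result + 48` → x = 54
`result = result * 2` → result = 12
So result = 12

Answer: 12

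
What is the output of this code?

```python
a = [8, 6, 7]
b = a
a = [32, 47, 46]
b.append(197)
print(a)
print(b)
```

Key concept: rebinding vs mutation: a is rebound to a new list, b still points at the original.
Step by step:
`a = [8, 6, 7]` → a = [8, 6, 7]
`b = a` → b = [8, 6, 7] (same object as a)
`a = [32, 47, 46]` → a = [32, 47, 46]
`b.append(197)` → b = [8, 6, 7, 197]
`print(a)` → prints [32, 47, 46]
`print(b)` → prints [8, 6, 7, 197]

Answer:
[32, 47, 46]
[8, 6, 7, 197]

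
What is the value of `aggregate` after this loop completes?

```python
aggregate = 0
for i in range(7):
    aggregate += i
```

Sum of 0 to 6 = 21
`aggregate` takes the values: 0 → 1 → 3 → 6 → 10 → 15 → 21

Answer: 21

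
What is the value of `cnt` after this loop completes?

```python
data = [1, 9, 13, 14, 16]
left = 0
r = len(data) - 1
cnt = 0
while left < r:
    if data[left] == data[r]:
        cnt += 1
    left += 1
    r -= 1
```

Count matching pairs from ends
`cnt` takes the values: 0

Answer: 0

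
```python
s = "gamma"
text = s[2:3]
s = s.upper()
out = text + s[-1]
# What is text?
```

Trace:
`s = "gamma"` → s = 'gamma'
`text = s[2:3]` → text = 'm'
`s = s.upper()` → s = 'GAMMA'
`out = text + s[-1]` → out = 'mA'
So text = 'm'

Answer: 'm'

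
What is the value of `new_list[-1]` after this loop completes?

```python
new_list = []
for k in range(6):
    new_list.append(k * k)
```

Last element of squares 0 to 5
`new_list` takes the values: [] → [0] → [0, 1] → [0, 1, 4] → [0, 1, 4, 9] → [0, 1, 4, 9, 16] → [0, 1, 4, 9, 16, 25]
So `new_list[-1]` = 25

Answer: 25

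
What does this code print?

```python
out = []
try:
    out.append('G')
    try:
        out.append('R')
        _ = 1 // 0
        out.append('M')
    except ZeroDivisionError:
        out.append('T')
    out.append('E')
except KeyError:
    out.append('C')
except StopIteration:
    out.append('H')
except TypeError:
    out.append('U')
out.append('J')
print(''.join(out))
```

Execution trace: 'G' (try body) → 'R' (inner try body) → 'T' (inner except ZeroDivisionError) → 'E' (try body, no exception) → 'J' (after the try/except). Output: GRTEJ

Answer: GRTEJ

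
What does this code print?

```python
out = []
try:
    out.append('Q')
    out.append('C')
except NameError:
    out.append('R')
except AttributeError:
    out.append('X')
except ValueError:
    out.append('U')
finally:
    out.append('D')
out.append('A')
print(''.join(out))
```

Execution trace: 'Q' (try body) → 'C' (try body, no exception) → 'D' (finally) → 'A' (after the try/except). Output: QCDA

Answer: QCDA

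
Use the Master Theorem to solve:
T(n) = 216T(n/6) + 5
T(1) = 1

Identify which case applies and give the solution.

a=216, b=6, f(n)=5. log_6(216) = 3. Since c=0 < 3, Case 1 applies: T(n) = Θ(n^log_b(a)) = O(n^3).

Answer: O(n^3) - Case 1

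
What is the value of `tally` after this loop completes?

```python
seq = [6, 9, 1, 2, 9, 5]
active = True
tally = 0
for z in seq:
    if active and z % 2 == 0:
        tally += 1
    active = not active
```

Count even values at even positions
`tally` takes the values: 0 → 1

Answer: 1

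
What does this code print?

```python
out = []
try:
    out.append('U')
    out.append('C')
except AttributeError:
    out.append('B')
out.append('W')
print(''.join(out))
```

Execution trace: 'U' (try body) → 'C' (try body, no exception) → 'W' (after the try/except). Output: UCW

Answer: UCW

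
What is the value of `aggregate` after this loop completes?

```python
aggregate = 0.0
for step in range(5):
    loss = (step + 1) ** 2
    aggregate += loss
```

Sum of squared losses 1² + 2² + ... + 5²
`aggregate` takes the values: 0.0 → 1.0 → 5.0 → 14.0 → 30.0 → 55.0

Answer: 55.0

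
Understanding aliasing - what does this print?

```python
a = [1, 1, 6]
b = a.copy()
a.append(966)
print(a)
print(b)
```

Key concept: list.copy() creates independent copy.
Step by step:
`a = [1, 1, 6]` → a = [1, 1, 6]
`b = a.copy()` → b = [1, 1, 6]
`a.append(966)` → a = [1, 1, 6, 966]
`print(a)` → prints [1, 1, 6, 966]
`print(b)` → prints [1, 1, 6]

Answer:
[1, 1, 6, 966]
[1, 1, 6]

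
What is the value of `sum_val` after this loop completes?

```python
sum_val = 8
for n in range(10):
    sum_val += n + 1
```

Start at 8, add 1 to 10 = 63
`sum_val` takes the values: 8 → 9 → 11 → 14 → 18 → 23 → 29 → 36 → 44 → 53 → 63

Answer: 63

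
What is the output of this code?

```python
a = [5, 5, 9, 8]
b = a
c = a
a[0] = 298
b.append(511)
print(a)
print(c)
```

Key concept: multiple aliases.
Step by step:
`a = [5, 5, 9, 8]` → a = [5, 5, 9, 8]
`b = a` → b = [5, 5, 9, 8] (same object as a)
`c = a` → c = [5, 5, 9, 8] (same object as a, b)
`a[0] = 298` → a = [298, 5, 9, 8] (same object as b, c); b = [298, 5, 9, 8] (same object as a, c); c = [298, 5, 9, 8] (same object as a, b)
`b.append(511)` → a = [298, 5, 9, 8, 511] (same object as b, c); b = [298, 5, 9, 8, 511] (same object as a, c); c = [298, 5, 9, 8, 511] (same object as a, b)
`print(a)` → prints [298, 5, 9, 8, 511]
`print(c)` → prints [298, 5, 9, 8, 511]

Answer:
[298, 5, 9, 8, 511]
[298, 5, 9, 8, 511]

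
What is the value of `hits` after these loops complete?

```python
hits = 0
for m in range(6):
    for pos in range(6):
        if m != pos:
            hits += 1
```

6² - 6 (exclude diagonal)
`hits` takes the values: 0 → 1 → 2 → 3 → 4 → 5 → 6 → 7 → 8 → 9 → 10 → 11 → 12 → 13 → 14 → 15 → 16 → 17 → 18 → 19 → 20 → 21 → 22 → 23 → 24 → 25 → 26 → 27 → 28 → 29 → 30

Answer: 30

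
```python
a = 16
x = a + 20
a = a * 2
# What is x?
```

Trace:
`a = 16` → a = 16
`x = a + 20` → x = 36
`a = a * 2` → a = 32
So x = 36

Answer: 36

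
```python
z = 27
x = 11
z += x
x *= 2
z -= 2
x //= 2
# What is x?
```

Trace:
`z = 27` → z = 27
`x = 11` → x = 11
`z += x` → z = 38
`x *= 2` → x = 22
`z -= 2` → z = 36
`x //= 2` → x = 11
So x = 11

Answer: 11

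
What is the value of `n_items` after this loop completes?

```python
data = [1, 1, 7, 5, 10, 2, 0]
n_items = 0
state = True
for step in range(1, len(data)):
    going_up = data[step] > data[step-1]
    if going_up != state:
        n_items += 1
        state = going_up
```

Count direction changes in [1, 1, 7, 5, 10, 2, 0]
`n_items` takes the values: 0 → 1 → 2 → 3 → 4 → 5

Answer: 5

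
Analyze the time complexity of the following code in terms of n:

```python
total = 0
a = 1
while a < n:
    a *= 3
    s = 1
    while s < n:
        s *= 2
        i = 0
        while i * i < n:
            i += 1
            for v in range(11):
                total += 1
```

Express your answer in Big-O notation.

Each loop level contributes: log n × log n × √n × 1. Multiplying the contributions gives O(√n log² n).

Answer: O(√n log² n)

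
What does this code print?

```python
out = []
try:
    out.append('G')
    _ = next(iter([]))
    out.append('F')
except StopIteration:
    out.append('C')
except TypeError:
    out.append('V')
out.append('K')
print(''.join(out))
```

Execution trace: 'G' (try body) → 'C' (except StopIteration) → 'K' (after the try/except). Output: GCK

Answer: GCK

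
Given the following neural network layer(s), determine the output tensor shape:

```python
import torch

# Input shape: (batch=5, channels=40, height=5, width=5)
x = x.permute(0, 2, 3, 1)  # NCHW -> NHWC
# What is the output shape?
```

Input: (5, 40, 5, 5) -> Output: (5, 5, 5, 40)

Answer: (5, 5, 5, 40)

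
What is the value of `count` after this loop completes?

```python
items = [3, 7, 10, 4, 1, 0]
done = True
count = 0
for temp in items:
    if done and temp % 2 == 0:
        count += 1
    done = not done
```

Count even values at even positions
`count` takes the values: 0 → 1

Answer: 1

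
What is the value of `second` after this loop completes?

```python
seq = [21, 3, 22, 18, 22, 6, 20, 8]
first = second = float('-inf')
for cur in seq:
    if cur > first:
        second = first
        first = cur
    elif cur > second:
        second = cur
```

Second largest (with repeats) in [21, 3, 22, 18, 22, 6, 20, 8]
`second` takes the values: -inf → 3 → 21 → 22

Answer: 22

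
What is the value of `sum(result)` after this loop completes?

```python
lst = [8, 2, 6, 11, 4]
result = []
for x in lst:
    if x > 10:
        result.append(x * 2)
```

Sum of doubled values > 10
`result` takes the values: [] → [22]
So `sum(result)` = 22

Answer: 22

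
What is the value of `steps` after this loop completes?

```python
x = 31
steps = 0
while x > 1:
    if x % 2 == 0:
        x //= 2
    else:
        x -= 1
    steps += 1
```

Steps to reduce 31 to 1
`steps` takes the values: 0 → 1 → 2 → 3 → 4 → 5 → 6 → 7 → 8

Answer: 8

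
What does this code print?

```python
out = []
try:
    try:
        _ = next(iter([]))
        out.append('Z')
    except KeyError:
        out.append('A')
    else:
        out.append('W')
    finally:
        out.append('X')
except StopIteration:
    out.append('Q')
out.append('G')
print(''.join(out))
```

Execution trace: 'X' (inner finally) → 'Q' (outer except StopIteration) → 'G' (after the try/except). Output: XQG

Answer: XQG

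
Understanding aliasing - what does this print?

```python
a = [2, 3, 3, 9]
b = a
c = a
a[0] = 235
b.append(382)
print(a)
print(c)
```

Key concept: multiple aliases.
Step by step:
`a = [2, 3, 3, 9]` → a = [2, 3, 3, 9]
`b = a` → b = [2, 3, 3, 9] (same object as a)
`c = a` → c = [2, 3, 3, 9] (same object as a, b)
`a[0] = 235` → a = [235, 3, 3, 9] (same object as b, c); b = [235, 3, 3, 9] (same object as a, c); c = [235, 3, 3, 9] (same object as a, b)
`b.append(382)` → a = [235, 3, 3, 9, 382] (same object as b, c); b = [235, 3, 3, 9, 382] (same object as a, c); c = [235, 3, 3, 9, 382] (same object as a, b)
`print(a)` → prints [235, 3, 3, 9, 382]
`print(c)` → prints [235, 3, 3, 9, 382]

Answer:
[235, 3, 3, 9, 382]
[235, 3, 3, 9, 382]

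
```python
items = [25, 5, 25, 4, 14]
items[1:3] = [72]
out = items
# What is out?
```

Trace:
`items = [25, 5, 25, 4, 14]` → items = [25, 5, 25, 4, 14]
`items[1:3] = [72]` → items = [25, 72, 4, 14]
`out = items` → out = [25, 72, 4, 14]
So out = [25, 72, 4, 14]

Answer: [25, 72, 4, 14]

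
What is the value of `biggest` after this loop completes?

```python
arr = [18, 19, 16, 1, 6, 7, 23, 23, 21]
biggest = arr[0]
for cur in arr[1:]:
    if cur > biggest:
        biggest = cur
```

Maximum of [18, 19, 16, 1, 6, 7, 23, 23, 21]
`biggest` takes the values: 18 → 19 → 23

Answer: 23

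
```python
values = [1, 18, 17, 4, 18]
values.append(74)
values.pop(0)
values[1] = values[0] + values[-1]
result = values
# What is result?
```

Trace:
`values = [1, 18, 17, 4, 18]` → values = [1, 18, 17, 4, 18]
`values.append(74)` → values = [1, 18, 17, 4, 18, 74]
`values.pop(0)` → values = [18, 17, 4, 18, 74]
`values[1] = values[0] + values[-1]` → values = [18, 92, 4, 18, 74]
`result = values` → result = [18, 92, 4, 18, 74]
So result = [18, 92, 4, 18, 74]

Answer: [18, 92, 4, 18, 74]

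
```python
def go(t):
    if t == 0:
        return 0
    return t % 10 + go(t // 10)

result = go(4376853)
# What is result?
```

Sum of digits of 4376853: 3 + 5 + 8 + 6 + 7 + 3 + 4 = 36

Answer: 36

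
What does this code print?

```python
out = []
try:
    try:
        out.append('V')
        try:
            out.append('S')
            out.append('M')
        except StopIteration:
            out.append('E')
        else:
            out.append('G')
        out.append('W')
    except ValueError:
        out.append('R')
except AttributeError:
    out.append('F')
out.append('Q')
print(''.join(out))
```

Execution trace: 'V' (try body) → 'S' (inner try body) → 'M' (inner try body, no exception) → 'G' (inner else) → 'W' (try body, no exception) → 'Q' (after the try/except). Output: VSMGWQ

Answer: VSMGWQ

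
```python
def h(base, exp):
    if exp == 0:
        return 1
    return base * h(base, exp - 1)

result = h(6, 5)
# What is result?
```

h(6, 5) = 6 * 6 * 6 * 6 * 6 = 7776

Answer: 7776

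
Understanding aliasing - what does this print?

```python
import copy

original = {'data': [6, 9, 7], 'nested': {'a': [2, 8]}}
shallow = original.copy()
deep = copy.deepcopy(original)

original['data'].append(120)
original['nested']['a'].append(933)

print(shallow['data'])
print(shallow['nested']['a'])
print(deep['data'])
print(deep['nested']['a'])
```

Key concept: comparing shallow vs deep copy.
Step by step:
`original = {'data': [6, 9, 7], 'nested': {'a': [2, 8]}}` → original = {'data': [6, 9, 7], 'nested': {'a': [2, 8]}}
`shallow = original.copy()` → shallow = {'data': [6, 9, 7], 'nested': {'a': [2, 8]}}
`deep = copy.deepcopy(original)` → deep = {'data': [6, 9, 7], 'nested': {'a': [2, 8]}}
`original['data'].append(120)` → original = {'data': [6, 9, 7, 120], 'nested': {'a': [2, 8]}}; shallow = {'data': [6, 9, 7, 120], 'nested': {'a': [2, 8]}}
`original['nested']['a'].append(933)` → original = {'data': [6, 9, 7, 120], 'nested': {'a': [2, 8, 933]}}; shallow = {'data': [6, 9, 7, 120], 'nested': {'a': [2, 8, 933]}}
`print(shallow['data'])` → prints [6, 9, 7, 120]
`print(shallow['nested']['a'])` → prints [2, 8, 933]
`print(deep['data'])` → prints [6, 9, 7]
`print(deep['nested']['a'])` → prints [2, 8]

Answer:
[6, 9, 7, 120]
[2, 8, 933]
[6, 9, 7]
[2, 8]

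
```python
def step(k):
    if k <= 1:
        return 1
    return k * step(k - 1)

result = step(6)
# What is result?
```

step(6) = 6 * 5 * 4 * 3 * 2 * 1 = 720

Answer: 720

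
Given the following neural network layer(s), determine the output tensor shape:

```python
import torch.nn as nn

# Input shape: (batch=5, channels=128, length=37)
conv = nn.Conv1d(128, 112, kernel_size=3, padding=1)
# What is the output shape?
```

Input: (5, 128, 37) -> Output: (5, 112, 37)

Answer: (5, 112, 37)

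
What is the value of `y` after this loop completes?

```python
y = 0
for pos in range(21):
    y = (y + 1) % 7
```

Increment mod 7, 21 times = 0
`y` takes the values: 0 → 1 → 2 → 3 → 4 → 5 → 6 → 0 → 1 → 2 → 3 → 4 → 5 → 6 → 0 → 1 → 2 → 3 → 4 → 5 → 6 → 0

Answer: 0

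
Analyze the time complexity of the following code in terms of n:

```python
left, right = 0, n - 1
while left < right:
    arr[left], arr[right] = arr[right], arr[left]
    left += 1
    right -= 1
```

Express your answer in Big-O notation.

This is In-place array reversal. Time complexity: O(n).

Answer: O(n)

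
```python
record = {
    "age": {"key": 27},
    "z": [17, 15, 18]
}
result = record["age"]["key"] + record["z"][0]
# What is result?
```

Trace:
`record = { ...` → record = {'age': {'key': 27}, 'z': [17, 15, 18]}
`result = record["age"]["key"] + record["z"][0]` → result = 44
So result = 44

Answer: 44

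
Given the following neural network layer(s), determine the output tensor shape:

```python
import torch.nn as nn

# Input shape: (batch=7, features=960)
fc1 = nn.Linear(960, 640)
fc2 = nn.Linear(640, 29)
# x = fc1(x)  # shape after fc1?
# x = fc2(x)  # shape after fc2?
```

Input: (7, 960) -> after fc1: (7, 640) -> Output: (7, 29)

Answer: (7, 29)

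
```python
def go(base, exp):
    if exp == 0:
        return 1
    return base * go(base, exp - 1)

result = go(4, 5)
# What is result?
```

go(4, 5) = 4 * 4 * 4 * 4 * 4 = 1024

Answer: 1024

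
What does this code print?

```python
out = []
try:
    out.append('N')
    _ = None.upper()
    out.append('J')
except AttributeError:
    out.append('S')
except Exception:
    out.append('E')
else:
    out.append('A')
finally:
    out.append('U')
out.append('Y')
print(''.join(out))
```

Execution trace: 'N' (try body) → 'S' (except AttributeError) → 'U' (finally) → 'Y' (after the try/except). Output: NSUY

Answer: NSUY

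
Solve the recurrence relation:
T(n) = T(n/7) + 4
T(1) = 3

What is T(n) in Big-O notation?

Each step divides n by 7 and adds 4. After log_7(n) steps we reach T(1)=3. So T(n) = 4·log_7(n) + 3 = O(log n).

Answer: O(log n)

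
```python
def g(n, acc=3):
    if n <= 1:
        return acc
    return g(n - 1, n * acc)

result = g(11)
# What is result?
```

Accumulator trace (n, acc): (11, 3) -> (10, 33) -> (9, 330) -> (8, 2970) -> (7, 23760) -> (6, 166320) -> (5, 997920) -> (4, 4989600) -> (3, 19958400) -> (2, 59875200) -> (1, 119750400) -> return 119750400

Answer: 119750400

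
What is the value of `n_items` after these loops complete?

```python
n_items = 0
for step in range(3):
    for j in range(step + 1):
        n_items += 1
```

Triangle: 1 + 2 + ... + 3
`n_items` takes the values: 0 → 1 → 2 → 3 → 4 → 5 → 6

Answer: 6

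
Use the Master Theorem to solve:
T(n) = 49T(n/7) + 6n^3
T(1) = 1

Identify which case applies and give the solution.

a=49, b=7, f(n)=6n^3. log_7(49) = 2. Since c=3 > 2 and the regularity condition holds (49(n/7)^3 = (49/7^3)n^3 with 49/7^3 < 1), Case 3 applies: T(n) = Θ(f(n)) = O(n^3).

Answer: O(n^3) - Case 3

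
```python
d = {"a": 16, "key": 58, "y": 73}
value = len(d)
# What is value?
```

Trace:
`d = {"a": 16, "key": 58, "y": 73}` → d = {'a': 16, 'key': 58, 'y': 73}
`value = len(d)` → value = 3
So value = 3

Answer: 3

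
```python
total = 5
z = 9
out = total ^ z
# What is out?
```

Trace:
`total = 5` → total = 5
`z = 9` → z = 9
`out = total ^ z` → out = 12
So out = 12

Answer: 12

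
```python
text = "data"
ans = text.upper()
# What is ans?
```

Trace:
`text = "data"` → text = 'data'
`ans = text.upper()` → ans = 'DATA'
So ans = 'DATA'

Answer: 'DATA'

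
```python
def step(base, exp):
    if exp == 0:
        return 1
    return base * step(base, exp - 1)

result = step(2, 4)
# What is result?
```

step(2, 4) = 2 * 2 * 2 * 2 = 16

Answer: 16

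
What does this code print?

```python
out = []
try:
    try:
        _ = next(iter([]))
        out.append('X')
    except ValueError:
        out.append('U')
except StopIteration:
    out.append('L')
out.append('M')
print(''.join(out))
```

Execution trace: 'L' (outer except StopIteration) → 'M' (after the try/except). Output: LM

Answer: LM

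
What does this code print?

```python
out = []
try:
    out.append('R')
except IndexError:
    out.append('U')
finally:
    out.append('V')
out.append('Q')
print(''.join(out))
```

Execution trace: 'R' (try body, no exception) → 'V' (finally) → 'Q' (after the try/except). Output: RVQ

Answer: RVQ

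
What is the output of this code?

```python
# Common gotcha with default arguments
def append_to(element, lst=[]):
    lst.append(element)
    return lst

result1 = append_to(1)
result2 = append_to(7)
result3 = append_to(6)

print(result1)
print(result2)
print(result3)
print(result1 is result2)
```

Key concept: mutable default argument gotcha.
Step by step:
`result1 = append_to(1)` → result1 = [1]
`result2 = append_to(7)` → result1 = [1, 7] (same object as result2); result2 = [1, 7] (same object as result1)
`result3 = append_to(6)` → result1 = [1, 7, 6] (same object as result2, result3); result2 = [1, 7, 6] (same object as result1, result3); result3 = [1, 7, 6] (same object as result1, result2)
`print(result1)` → prints [1, 7, 6]
`print(result2)` → prints [1, 7, 6]
`print(result3)` → prints [1, 7, 6]
`print(result1 is result2)` → prints True

Answer:
[1, 7, 6]
[1, 7, 6]
[1, 7, 6]
True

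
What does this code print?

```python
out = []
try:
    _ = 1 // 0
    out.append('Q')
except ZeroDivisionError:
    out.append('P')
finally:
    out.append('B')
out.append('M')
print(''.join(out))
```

Execution trace: 'P' (except ZeroDivisionError) → 'B' (finally) → 'M' (after the try/except). Output: PBM

Answer: PBM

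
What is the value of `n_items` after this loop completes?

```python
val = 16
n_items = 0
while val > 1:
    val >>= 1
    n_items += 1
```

Count right shifts until 1
`n_items` takes the values: 0 → 1 → 2 → 3 → 4

Answer: 4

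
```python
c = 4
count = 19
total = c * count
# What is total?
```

Trace:
`c = 4` → c = 4
`count = 19` → count = 19
`total = c * count` → total = 76
So total = 76

Answer: 76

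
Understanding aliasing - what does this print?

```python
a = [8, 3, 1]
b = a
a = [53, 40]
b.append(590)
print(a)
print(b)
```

Key concept: rebinding vs mutation: a is rebound to a new list, b still points at the original.
Step by step:
`a = [8, 3, 1]` → a = [8, 3, 1]
`b = a` → b = [8, 3, 1] (same object as a)
`a = [53, 40]` → a = [53, 40]
`b.append(590)` → b = [8, 3, 1, 590]
`print(a)` → prints [53, 40]
`print(b)` → prints [8, 3, 1, 590]

Answer:
[53, 40]
[8, 3, 1, 590]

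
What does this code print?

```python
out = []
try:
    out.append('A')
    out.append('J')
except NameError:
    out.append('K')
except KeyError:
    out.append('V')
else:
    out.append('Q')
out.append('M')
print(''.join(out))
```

Execution trace: 'A' (try body) → 'J' (try body, no exception) → 'Q' (else) → 'M' (after the try/except). Output: AJQM

Answer: AJQM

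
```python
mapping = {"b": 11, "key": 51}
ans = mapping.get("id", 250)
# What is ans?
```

Trace:
`mapping = {"b": 11, "key": 51}` → mapping = {'b': 11, 'key': 51}
`ans = mapping.get("id", 250)` → ans = 250
So ans = 250

Answer: 250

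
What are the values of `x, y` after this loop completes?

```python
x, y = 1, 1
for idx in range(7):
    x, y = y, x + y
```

Fibonacci: after 7 iterations
`x, y` takes the values: (1, 1) → (1, 2) → (2, 3) → (3, 5) → (5, 8) → (8, 13) → (13, 21) → (21, 34)

Answer: 21, 34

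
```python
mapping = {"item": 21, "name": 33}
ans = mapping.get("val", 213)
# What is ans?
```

Trace:
`mapping = {"item": 21, "name": 33}` → mapping = {'item': 21, 'name': 33}
`ans = mapping.get("val", 213)` → ans = 213
So ans = 213

Answer: 213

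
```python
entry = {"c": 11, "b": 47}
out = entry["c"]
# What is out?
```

Trace:
`entry = {"c": 11, "b": 47}` → entry = {'c': 11, 'b': 47}
`out = entry["c"]` → out = 11
So out = 11

Answer: 11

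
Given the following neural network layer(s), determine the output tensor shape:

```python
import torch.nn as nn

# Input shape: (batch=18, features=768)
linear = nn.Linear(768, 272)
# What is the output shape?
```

Input: (18, 768) -> Output: (18, 272)

Answer: (18, 272)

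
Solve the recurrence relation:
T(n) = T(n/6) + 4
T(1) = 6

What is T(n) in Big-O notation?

Each step divides n by 6 and adds 4. After log_6(n) steps we reach T(1)=6. So T(n) = 4·log_6(n) + 6 = O(log n).

Answer: O(log n)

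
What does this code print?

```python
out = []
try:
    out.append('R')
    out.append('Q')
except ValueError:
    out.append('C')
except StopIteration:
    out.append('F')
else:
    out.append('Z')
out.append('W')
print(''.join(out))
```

Execution trace: 'R' (try body) → 'Q' (try body, no exception) → 'Z' (else) → 'W' (after the try/except). Output: RQZW

Answer: RQZW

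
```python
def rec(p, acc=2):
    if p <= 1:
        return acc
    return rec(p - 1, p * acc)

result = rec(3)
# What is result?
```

Accumulator trace (n, acc): (3, 2) -> (2, 6) -> (1, 12) -> return 12

Answer: 12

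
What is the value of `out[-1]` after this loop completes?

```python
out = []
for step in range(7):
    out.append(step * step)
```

Last element of squares 0 to 6
`out` takes the values: [] → [0] → [0, 1] → [0, 1, 4] → [0, 1, 4, 9] → [0, 1, 4, 9, 16] → [0, 1, 4, 9, 16, 25] → [0, 1, 4, 9, 16, 25, 36]
So `out[-1]` = 36

Answer: 36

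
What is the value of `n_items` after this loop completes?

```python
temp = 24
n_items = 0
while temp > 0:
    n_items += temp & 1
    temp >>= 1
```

Count set bits in 24 (binary: 0b11000)
`n_items` takes the values: 0 → 1 → 2

Answer: 2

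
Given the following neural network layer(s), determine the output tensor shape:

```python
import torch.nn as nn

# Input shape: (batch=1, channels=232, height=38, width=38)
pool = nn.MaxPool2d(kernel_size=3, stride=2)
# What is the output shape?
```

Input: (1, 232, 38, 38) -> Output: (1, 232, 18, 18)

Answer: (1, 232, 18, 18)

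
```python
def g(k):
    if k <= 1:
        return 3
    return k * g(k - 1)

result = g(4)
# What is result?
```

g(4) = 4 * 3 * 2 * 3 = 72

Answer: 72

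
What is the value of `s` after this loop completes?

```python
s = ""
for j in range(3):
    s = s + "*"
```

Repeat '*' 3 times
`s` takes the values: "" → "*" → "**" → "***"

Answer: "***"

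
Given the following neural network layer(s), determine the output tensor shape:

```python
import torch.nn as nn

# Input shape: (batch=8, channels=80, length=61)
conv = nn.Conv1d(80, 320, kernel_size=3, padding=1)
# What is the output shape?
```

Input: (8, 80, 61) -> Output: (8, 320, 61)

Answer: (8, 320, 61)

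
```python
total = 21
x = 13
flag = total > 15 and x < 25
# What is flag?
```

Trace:
`total = 21` → total = 21
`x = 13` → x = 13
`flag = total > 15 and x < 25` → flag = True
So flag = True

Answer: True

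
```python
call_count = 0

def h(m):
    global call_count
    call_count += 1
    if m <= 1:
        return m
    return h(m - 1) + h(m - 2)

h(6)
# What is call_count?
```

Calls(m) = 1 + Calls(m-1) + Calls(m-2); Calls(0)=Calls(1)=1. For m=6 this gives 25.

Answer: 25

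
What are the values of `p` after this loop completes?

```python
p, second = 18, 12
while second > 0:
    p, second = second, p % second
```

GCD of 18 and 12
`p` takes the values: 18 → 12 → 6

Answer: 6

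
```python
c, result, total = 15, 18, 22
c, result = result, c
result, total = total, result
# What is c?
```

Trace:
`c, result, total = 15, 18, 22` → c = 15; result = 18; total = 22
`c, result = result, c` → c = 18; result = 15
`result, total = total, result` → result = 22; total = 15
So c = 18

Answer: 18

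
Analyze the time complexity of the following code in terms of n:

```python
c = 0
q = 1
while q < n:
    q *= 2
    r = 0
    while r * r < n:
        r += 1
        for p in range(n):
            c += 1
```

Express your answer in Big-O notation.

Each loop level contributes: log n × √n × n. Multiplying the contributions gives O(n√n log n).

Answer: O(n√n log n)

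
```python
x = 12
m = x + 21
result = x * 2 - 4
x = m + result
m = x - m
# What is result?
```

Trace:
`x = 12` → x = 12
`m = x + 21` → m = 33
`result = x * 2 - 4` → result = 20
`x = m + result` → x = 53
`m = x - m` → m = 20
So result = 20

Answer: 20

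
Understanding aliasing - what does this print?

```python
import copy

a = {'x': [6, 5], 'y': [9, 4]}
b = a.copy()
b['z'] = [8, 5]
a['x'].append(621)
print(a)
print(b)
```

Key concept: shallow copy of dict with mutable values.
Step by step:
`a = {'x': [6, 5], 'y': [9, 4]}` → a = {'x': [6, 5], 'y': [9, 4]}
`b = a.copy()` → b = {'x': [6, 5], 'y': [9, 4]}
`b['z'] = [8, 5]` → b = {'x': [6, 5], 'y': [9, 4], 'z': [8, 5]}
`a['x'].append(621)` → a = {'x': [6, 5, 621], 'y': [9, 4]}; b = {'x': [6, 5, 621], 'y': [9, 4], 'z': [8, 5]}
`print(a)` → prints {'x': [6, 5, 621], 'y': [9, 4]}
`print(b)` → prints {'x': [6, 5, 621], 'y': [9, 4], 'z': [8, 5]}

Answer:
{'x': [6, 5, 621], 'y': [9, 4]}
{'x': [6, 5, 621], 'y': [9, 4], 'z': [8, 5]}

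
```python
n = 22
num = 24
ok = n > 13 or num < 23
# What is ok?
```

Trace:
`n = 22` → n = 22
`num = 24` → num = 24
`ok = n > 13 or num < 23` → ok = True
So ok = True

Answer: True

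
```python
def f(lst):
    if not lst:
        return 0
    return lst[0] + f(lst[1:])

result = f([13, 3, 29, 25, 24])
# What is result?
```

13 + 3 + 29 + 25 + 24 + 0 = 94

Answer: 94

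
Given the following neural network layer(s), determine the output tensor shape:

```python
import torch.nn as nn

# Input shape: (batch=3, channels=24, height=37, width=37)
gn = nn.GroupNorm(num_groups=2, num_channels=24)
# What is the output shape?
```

Input: (3, 24, 37, 37) -> Output: (3, 24, 37, 37)

Answer: (3, 24, 37, 37)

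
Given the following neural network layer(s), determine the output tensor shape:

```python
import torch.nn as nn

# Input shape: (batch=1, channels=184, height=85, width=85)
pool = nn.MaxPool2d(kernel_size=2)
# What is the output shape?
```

Input: (1, 184, 85, 85) -> Output: (1, 184, 42, 42)

Answer: (1, 184, 42, 42)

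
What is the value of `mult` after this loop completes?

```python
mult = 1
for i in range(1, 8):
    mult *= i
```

7! = 5040
`mult` takes the values: 1 → 2 → 6 → 24 → 120 → 720 → 5040

Answer: 5040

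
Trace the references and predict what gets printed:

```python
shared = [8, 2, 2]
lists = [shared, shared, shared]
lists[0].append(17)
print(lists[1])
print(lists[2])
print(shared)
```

Key concept: list of same reference.
Step by step:
`shared = [8, 2, 2]` → shared = [8, 2, 2]
`lists = [shared, shared, shared]` → lists = [[8, 2, 2], [8, 2, 2], [8, 2, 2]]
`lists[0].append(17)` → shared = [8, 2, 2, 17]; lists = [[8, 2, 2, 17], [8, 2, 2, 17], [8, 2, 2, 17]]
`print(lists[1])` → prints [8, 2, 2, 17]
`print(lists[2])` → prints [8, 2, 2, 17]
`print(shared)` → prints [8, 2, 2, 17]

Answer:
[8, 2, 2, 17]
[8, 2, 2, 17]
[8, 2, 2, 17]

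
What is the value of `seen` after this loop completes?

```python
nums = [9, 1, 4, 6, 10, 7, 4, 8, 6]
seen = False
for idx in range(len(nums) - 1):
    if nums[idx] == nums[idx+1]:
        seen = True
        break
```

Check consecutive duplicates in [9, 1, 4, 6, 10, 7, 4, 8, 6]
`seen` takes the values: False

Answer: False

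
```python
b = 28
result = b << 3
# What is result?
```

Trace:
`b = 28` → b = 28
`result = b << 3` → result = 224
So result = 224

Answer: 224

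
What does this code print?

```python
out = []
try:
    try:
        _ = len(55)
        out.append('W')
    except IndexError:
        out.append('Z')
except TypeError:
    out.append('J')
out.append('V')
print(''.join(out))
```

Execution trace: 'J' (outer except TypeError) → 'V' (after the try/except). Output: JV

Answer: JV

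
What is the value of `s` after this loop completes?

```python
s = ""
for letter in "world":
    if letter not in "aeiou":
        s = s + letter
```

Remove vowels from 'world'
`s` takes the values: "" → "w" → "wr" → "wrl" → "wrld"

Answer: "wrld"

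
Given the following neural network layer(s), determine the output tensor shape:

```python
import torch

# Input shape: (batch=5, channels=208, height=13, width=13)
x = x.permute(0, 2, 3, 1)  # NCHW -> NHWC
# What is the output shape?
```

Input: (5, 208, 13, 13) -> Output: (5, 13, 13, 208)

Answer: (5, 13, 13, 208)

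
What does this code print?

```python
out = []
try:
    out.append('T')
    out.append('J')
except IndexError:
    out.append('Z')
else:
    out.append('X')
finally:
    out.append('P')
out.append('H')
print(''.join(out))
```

Execution trace: 'T' (try body) → 'J' (try body, no exception) → 'X' (else) → 'P' (finally) → 'H' (after the try/except). Output: TJXPH

Answer: TJXPH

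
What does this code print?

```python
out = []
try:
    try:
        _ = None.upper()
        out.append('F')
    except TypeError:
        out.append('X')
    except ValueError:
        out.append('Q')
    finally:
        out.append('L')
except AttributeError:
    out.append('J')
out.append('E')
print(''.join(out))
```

Execution trace: 'L' (inner finally) → 'J' (outer except AttributeError) → 'E' (after the try/except). Output: LJE

Answer: LJE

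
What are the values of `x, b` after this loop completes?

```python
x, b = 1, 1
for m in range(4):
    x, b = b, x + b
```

Fibonacci: after 4 iterations
`x, b` takes the values: (1, 1) → (1, 2) → (2, 3) → (3, 5) → (5, 8)

Answer: 5, 8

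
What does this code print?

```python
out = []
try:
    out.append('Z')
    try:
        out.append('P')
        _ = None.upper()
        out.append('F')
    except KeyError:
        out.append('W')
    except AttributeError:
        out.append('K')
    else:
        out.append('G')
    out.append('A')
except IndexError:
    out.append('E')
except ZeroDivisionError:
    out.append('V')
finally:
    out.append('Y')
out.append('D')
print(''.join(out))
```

Execution trace: 'Z' (try body) → 'P' (inner try body) → 'K' (inner except AttributeError) → 'A' (try body, no exception) → 'Y' (finally) → 'D' (after the try/except). Output: ZPKAYD

Answer: ZPKAYD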